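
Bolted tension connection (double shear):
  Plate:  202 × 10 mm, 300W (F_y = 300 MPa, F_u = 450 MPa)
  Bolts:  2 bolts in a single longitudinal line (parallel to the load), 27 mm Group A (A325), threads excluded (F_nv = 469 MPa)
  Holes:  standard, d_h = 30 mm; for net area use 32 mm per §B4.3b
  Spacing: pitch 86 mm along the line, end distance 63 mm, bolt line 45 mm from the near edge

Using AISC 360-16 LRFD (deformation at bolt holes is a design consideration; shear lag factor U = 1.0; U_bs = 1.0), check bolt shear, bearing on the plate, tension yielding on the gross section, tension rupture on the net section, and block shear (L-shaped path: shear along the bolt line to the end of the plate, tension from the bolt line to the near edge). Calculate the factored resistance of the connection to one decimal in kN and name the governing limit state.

Bolt shear: A_b = π(27)²/4 = 572.56 mm². φR_n = 0.75 × 469 × 572.56 × 2 × 2 = 805.6 kN.
Bearing (10 mm plate, F_u = 450 MPa): end bolts L_c = 63 − 30/2 = 48, R_n = min(1.2×48×10×450, 2.4×27×10×450) = 259.2 kN/bolt; interior L_c = 86 − 30 = 56, R_n = 291.6 kN/bolt. φR_n = 0.75 × (1×259.2 + 1×291.6) = 413.1 kN.
Tension yield (gross): A_g = 202×10 = 2020 mm². φR_n = 0.90 × 300 × 2020 = 545.4 kN.
Tension rupture (net): A_n = (202 − 1×32)×10 = 1700 mm² (U = 1.0, A_e = A_n). φR_n = 0.75 × 450 × 1700 = 573.8 kN.
Block shear: shear path 1×[63+1×86] = 1×149 mm, A_gv = 1490, A_nv = 1×(149 − 1.5×32)×10 = 1010 mm²; tension to near edge: (45 − 0.5×32)×10 = 290 mm². R_n = min(0.6×450×1010, 0.6×300×1490) + 1.0×450×290 = min(272.7, 268.2) + 130.5 = 398.7 kN. φR_n = 0.75 × 398.7 = 299.0 kN.
Governing: min(805.6, 413.1, 545.4, 573.8, 299.0) = 299.0 kN → block shear.

299.0 kN (block shear governs)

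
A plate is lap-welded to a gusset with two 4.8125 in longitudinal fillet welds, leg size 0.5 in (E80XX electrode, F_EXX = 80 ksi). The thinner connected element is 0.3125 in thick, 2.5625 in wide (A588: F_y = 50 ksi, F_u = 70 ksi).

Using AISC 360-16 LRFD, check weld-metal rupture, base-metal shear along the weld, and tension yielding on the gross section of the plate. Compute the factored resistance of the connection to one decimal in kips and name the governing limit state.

36.0 kips (gross-section yield governs)

Weld metal: throat = 0.707×0.5 = 0.3535 in, L = 2×4.8125 = 9.625 in. φR_n = 0.75 × 0.6 × 80 × 0.3535 × 9.625 = 122.5 kips.
Base metal shear (0.3125 in plate): yield φR_n = 1.0×0.6×50×0.3125×9.625 = 90.2 kips; rupture φR_n = 0.75×0.6×70×0.3125×9.625 = 94.7 kips; take 90.2 kips (yield).
Tension yield (gross): A_g = 2.5625×0.3125 = 0.80078 in². φR_n = 0.90 × 50 × 0.80078 = 36.0 kips.
Governing: min(122.5, 90.2, 36.0) = 36.0 kips → gross-section yield.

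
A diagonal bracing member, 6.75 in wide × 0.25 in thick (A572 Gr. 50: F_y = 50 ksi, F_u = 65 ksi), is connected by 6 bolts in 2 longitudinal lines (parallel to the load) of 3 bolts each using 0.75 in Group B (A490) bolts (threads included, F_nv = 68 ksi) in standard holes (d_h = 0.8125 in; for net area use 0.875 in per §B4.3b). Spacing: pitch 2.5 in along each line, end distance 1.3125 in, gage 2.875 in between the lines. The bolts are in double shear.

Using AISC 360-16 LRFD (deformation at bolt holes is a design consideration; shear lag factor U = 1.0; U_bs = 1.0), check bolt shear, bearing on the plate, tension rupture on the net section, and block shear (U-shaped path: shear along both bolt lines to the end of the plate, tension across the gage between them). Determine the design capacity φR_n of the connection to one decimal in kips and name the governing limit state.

60.9 kips (net-section rupture governs)

Bolt shear: A_b = π(0.75)²/4 = 0.44179 in². φR_n = 0.75 × 68 × 0.44179 × 6 × 2 = 270.4 kips.
Bearing (0.25 in plate, F_u = 65 ksi): end bolts L_c = 1.3125 − 0.8125/2 = 0.90625, R_n = min(1.2×0.90625×0.25×65, 2.4×0.75×0.25×65) = 17.672 kips/bolt; interior L_c = 2.5 − 0.8125 = 1.6875, R_n = 29.25 kips/bolt. φR_n = 0.75 × (2×17.672 + 4×29.25) = 114.3 kips.
Tension rupture (net): A_n = (6.75 − 2×0.875)×0.25 = 1.25 in² (U = 1.0, A_e = A_n). φR_n = 0.75 × 65 × 1.25 = 60.9 kips.
Block shear: shear path 2×[1.3125+2×2.5] = 2×6.3125 in, A_gv = 3.1563, A_nv = 2×(6.3125 − 2.5×0.875)×0.25 = 2.0625 in²; tension across gage: (2.875 − 1×0.875)×0.25 = 0.5 in². R_n = min(0.6×65×2.0625, 0.6×50×3.1563) + 1.0×65×0.5 = min(80.438, 94.689) + 32.5 = 112.94 kips. φR_n = 0.75 × 112.94 = 84.7 kips.
Governing: min(270.4, 114.3, 60.9, 84.7) = 60.9 kips → net-section rupture.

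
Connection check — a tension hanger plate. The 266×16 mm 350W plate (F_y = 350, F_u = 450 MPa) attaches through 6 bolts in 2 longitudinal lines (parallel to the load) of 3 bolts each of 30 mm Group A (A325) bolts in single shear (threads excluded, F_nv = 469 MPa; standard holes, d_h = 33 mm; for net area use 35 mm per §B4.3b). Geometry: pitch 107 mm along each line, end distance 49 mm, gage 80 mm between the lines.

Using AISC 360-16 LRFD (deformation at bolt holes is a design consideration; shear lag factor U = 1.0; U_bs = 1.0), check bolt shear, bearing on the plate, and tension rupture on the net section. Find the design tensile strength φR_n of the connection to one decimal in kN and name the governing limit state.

Bolt shear: A_b = π(30)²/4 = 706.86 mm². φR_n = 0.75 × 469 × 706.86 × 6 × 1 = 1491.8 kN.
Bearing (16 mm plate, F_u = 450 MPa): end bolts L_c = 49 − 33/2 = 32.5, R_n = min(1.2×32.5×16×450, 2.4×30×16×450) = 280.8 kN/bolt; interior L_c = 107 − 33 = 74, R_n = 518.4 kN/bolt. φR_n = 0.75 × (2×280.8 + 4×518.4) = 1976.4 kN.
Tension rupture (net): A_n = (266 − 2×35)×16 = 3136 mm² (U = 1.0, A_e = A_n). φR_n = 0.75 × 450 × 3136 = 1058.4 kN.
Governing: min(1491.8, 1976.4, 1058.4) = 1058.4 kN → net-section rupture.

1058.4 kN (net-section rupture governs)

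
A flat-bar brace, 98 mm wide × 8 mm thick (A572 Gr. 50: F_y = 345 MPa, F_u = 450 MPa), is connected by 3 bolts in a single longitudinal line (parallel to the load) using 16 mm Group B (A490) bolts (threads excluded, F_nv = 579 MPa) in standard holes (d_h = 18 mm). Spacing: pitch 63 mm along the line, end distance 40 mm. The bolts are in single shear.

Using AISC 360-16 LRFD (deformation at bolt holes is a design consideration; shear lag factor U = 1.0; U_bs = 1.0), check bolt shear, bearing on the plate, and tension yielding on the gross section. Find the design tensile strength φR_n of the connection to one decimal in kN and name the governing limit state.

Bolt shear: A_b = π(16)²/4 = 201.06 mm². φR_n = 0.75 × 579 × 201.06 × 3 × 1 = 261.9 kN.
Bearing (8 mm plate, F_u = 450 MPa): end bolts L_c = 40 − 18/2 = 31, R_n = min(1.2×31×8×450, 2.4×16×8×450) = 133.92 kN/bolt; interior L_c = 63 − 18 = 45, R_n = 138.24 kN/bolt. φR_n = 0.75 × (1×133.92 + 2×138.24) = 307.8 kN.
Tension yield (gross): A_g = 98×8 = 784 mm². φR_n = 0.90 × 345 × 784 = 243.4 kN.
Governing: min(261.9, 307.8, 243.4) = 243.4 kN → gross-section yield.

243.4 kN (gross-section yield governs)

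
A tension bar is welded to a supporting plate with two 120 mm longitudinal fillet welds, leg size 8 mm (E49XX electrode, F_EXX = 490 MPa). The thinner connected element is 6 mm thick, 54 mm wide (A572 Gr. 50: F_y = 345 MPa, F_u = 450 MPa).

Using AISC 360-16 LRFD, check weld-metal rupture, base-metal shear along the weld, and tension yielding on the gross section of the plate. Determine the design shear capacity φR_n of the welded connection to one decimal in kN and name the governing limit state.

Weld metal: throat = 0.707×8 = 5.656 mm, L = 2×120 = 240 mm. φR_n = 0.75 × 0.6 × 490 × 5.656 × 240 = 299.3 kN.
Base metal shear (6 mm plate): yield φR_n = 1.0×0.6×345×6×240 = 298.1 kN; rupture φR_n = 0.75×0.6×450×6×240 = 291.6 kN; take 291.6 kN (rupture).
Tension yield (gross): A_g = 54×6 = 324 mm². φR_n = 0.90 × 345 × 324 = 100.6 kN.
Governing: min(299.3, 291.6, 100.6) = 100.6 kN → gross-section yield.

100.6 kN (gross-section yield governs)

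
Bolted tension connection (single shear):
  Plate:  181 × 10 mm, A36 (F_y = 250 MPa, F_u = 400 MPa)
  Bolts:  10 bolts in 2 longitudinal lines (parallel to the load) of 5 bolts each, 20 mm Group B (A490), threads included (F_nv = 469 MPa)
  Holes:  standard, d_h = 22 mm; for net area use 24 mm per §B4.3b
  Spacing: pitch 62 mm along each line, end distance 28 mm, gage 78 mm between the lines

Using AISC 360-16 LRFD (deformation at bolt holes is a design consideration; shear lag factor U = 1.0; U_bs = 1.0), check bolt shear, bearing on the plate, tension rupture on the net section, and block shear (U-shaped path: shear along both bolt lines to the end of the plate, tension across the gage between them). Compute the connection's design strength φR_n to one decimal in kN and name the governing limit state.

Bolt shear: A_b = π(20)²/4 = 314.16 mm². φR_n = 0.75 × 469 × 314.16 × 10 × 1 = 1105.1 kN.
Bearing (10 mm plate, F_u = 400 MPa): end bolts L_c = 28 − 22/2 = 17, R_n = min(1.2×17×10×400, 2.4×20×10×400) = 81.6 kN/bolt; interior L_c = 62 − 22 = 40, R_n = 192 kN/bolt. φR_n = 0.75 × (2×81.6 + 8×192) = 1274.4 kN.
Tension rupture (net): A_n = (181 − 2×24)×10 = 1330 mm² (U = 1.0, A_e = A_n). φR_n = 0.75 × 400 × 1330 = 399.0 kN.
Block shear: shear path 2×[28+4×62] = 2×276 mm, A_gv = 5520, A_nv = 2×(276 − 4.5×24)×10 = 3360 mm²; tension across gage: (78 − 1×24)×10 = 540 mm². R_n = min(0.6×400×3360, 0.6×250×5520) + 1.0×400×540 = min(806.4, 828) + 216 = 1022.4 kN. φR_n = 0.75 × 1022.4 = 766.8 kN.
Governing: min(1105.1, 1274.4, 399.0, 766.8) = 399.0 kN → net-section rupture.

399.0 kN (net-section rupture governs)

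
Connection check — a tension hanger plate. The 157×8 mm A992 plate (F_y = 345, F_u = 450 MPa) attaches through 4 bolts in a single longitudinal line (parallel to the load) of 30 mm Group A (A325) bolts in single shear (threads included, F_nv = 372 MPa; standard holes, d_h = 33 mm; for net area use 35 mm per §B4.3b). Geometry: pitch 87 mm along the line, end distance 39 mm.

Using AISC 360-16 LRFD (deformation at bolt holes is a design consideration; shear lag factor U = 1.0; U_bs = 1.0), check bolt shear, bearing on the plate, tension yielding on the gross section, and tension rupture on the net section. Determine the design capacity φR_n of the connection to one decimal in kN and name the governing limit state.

329.4 kN (net-section rupture governs)

Bolt shear: A_b = π(30)²/4 = 706.86 mm². φR_n = 0.75 × 372 × 706.86 × 4 × 1 = 788.9 kN.
Bearing (8 mm plate, F_u = 450 MPa): end bolts L_c = 39 − 33/2 = 22.5, R_n = min(1.2×22.5×8×450, 2.4×30×8×450) = 97.2 kN/bolt; interior L_c = 87 − 33 = 54, R_n = 233.28 kN/bolt. φR_n = 0.75 × (1×97.2 + 3×233.28) = 597.8 kN.
Tension yield (gross): A_g = 157×8 = 1256 mm². φR_n = 0.90 × 345 × 1256 = 390.0 kN.
Tension rupture (net): A_n = (157 − 1×35)×8 = 976 mm² (U = 1.0, A_e = A_n). φR_n = 0.75 × 450 × 976 = 329.4 kN.
Governing: min(788.9, 597.8, 390.0, 329.4) = 329.4 kN → net-section rupture.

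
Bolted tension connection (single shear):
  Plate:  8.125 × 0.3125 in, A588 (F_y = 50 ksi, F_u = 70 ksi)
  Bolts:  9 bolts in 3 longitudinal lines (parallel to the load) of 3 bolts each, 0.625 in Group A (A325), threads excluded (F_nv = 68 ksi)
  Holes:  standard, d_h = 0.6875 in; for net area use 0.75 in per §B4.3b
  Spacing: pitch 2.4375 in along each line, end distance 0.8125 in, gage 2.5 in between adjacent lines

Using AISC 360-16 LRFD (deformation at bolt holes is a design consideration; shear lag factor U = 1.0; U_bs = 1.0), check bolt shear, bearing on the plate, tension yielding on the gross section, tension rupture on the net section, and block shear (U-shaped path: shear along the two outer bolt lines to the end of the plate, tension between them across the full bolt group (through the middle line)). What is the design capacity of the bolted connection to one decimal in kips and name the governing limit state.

Bolt shear: A_b = π(0.625)²/4 = 0.3068 in². φR_n = 0.75 × 68 × 0.3068 × 9 × 1 = 140.8 kips.
Bearing (0.3125 in plate, F_u = 70 ksi): end bolts L_c = 0.8125 − 0.6875/2 = 0.46875, R_n = min(1.2×0.46875×0.3125×70, 2.4×0.625×0.3125×70) = 12.305 kips/bolt; interior L_c = 2.4375 − 0.6875 = 1.75, R_n = 32.813 kips/bolt. φR_n = 0.75 × (3×12.305 + 6×32.813) = 175.3 kips.
Tension yield (gross): A_g = 8.125×0.3125 = 2.5391 in². φR_n = 0.90 × 50 × 2.5391 = 114.3 kips.
Tension rupture (net): A_n = (8.125 − 3×0.75)×0.3125 = 1.8359 in² (U = 1.0, A_e = A_n). φR_n = 0.75 × 70 × 1.8359 = 96.4 kips.
Block shear: shear path 2×[0.8125+2×2.4375] = 2×5.6875 in, A_gv = 3.5547, A_nv = 2×(5.6875 − 2.5×0.75)×0.3125 = 2.3828 in²; tension across gage: (5 − 2×0.75)×0.3125 = 1.0938 in². R_n = min(0.6×70×2.3828, 0.6×50×3.5547) + 1.0×70×1.0938 = min(100.08, 106.64) + 76.566 = 176.65 kips. φR_n = 0.75 × 176.65 = 132.5 kips.
Governing: min(140.8, 175.3, 114.3, 96.4, 132.5) = 96.4 kips → net-section rupture.

96.4 kips (net-section rupture governs)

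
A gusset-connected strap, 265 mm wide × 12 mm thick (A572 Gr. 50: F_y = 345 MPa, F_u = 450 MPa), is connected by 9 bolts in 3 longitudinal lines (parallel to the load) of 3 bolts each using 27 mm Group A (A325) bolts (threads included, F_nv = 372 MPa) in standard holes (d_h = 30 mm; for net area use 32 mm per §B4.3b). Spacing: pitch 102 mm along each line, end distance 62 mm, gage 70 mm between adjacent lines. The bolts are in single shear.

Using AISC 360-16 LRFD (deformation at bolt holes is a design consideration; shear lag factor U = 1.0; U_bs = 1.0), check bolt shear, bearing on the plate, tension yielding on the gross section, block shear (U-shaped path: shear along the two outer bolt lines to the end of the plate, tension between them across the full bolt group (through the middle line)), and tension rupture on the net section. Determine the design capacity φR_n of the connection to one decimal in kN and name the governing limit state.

Bolt shear: A_b = π(27)²/4 = 572.56 mm². φR_n = 0.75 × 372 × 572.56 × 9 × 1 = 1437.7 kN.
Bearing (12 mm plate, F_u = 450 MPa): end bolts L_c = 62 − 30/2 = 47, R_n = min(1.2×47×12×450, 2.4×27×12×450) = 304.56 kN/bolt; interior L_c = 102 − 30 = 72, R_n = 349.92 kN/bolt. φR_n = 0.75 × (3×304.56 + 6×349.92) = 2259.9 kN.
Tension yield (gross): A_g = 265×12 = 3180 mm². φR_n = 0.90 × 345 × 3180 = 987.4 kN.
Block shear: shear path 2×[62+2×102] = 2×266 mm, A_gv = 6384, A_nv = 2×(266 − 2.5×32)×12 = 4464 mm²; tension across gage: (140 − 2×32)×12 = 912 mm². R_n = min(0.6×450×4464, 0.6×345×6384) + 1.0×450×912 = min(1205.3, 1321.5) + 410.4 = 1615.7 kN. φR_n = 0.75 × 1615.7 = 1211.8 kN.
Tension rupture (net): A_n = (265 − 3×32)×12 = 2028 mm² (U = 1.0, A_e = A_n). φR_n = 0.75 × 450 × 2028 = 684.5 kN.
Governing: min(1437.7, 2259.9, 987.4, 1211.8, 684.5) = 684.5 kN → net-section rupture.

684.5 kN (net-section rupture governs)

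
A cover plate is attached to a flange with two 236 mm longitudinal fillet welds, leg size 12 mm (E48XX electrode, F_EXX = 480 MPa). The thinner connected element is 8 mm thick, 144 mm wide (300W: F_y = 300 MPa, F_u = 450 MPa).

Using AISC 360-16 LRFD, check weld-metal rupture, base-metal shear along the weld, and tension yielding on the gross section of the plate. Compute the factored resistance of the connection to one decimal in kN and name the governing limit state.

311.0 kN (gross-section yield governs)

Weld metal: throat = 0.707×12 = 8.484 mm, L = 2×236 = 472 mm. φR_n = 0.75 × 0.6 × 480 × 8.484 × 472 = 865.0 kN.
Base metal shear (8 mm plate): yield φR_n = 1.0×0.6×300×8×472 = 679.7 kN; rupture φR_n = 0.75×0.6×450×8×472 = 764.6 kN; take 679.7 kN (yield).
Tension yield (gross): A_g = 144×8 = 1152 mm². φR_n = 0.90 × 300 × 1152 = 311.0 kN.
Governing: min(865.0, 679.7, 311.0) = 311.0 kN → gross-section yield.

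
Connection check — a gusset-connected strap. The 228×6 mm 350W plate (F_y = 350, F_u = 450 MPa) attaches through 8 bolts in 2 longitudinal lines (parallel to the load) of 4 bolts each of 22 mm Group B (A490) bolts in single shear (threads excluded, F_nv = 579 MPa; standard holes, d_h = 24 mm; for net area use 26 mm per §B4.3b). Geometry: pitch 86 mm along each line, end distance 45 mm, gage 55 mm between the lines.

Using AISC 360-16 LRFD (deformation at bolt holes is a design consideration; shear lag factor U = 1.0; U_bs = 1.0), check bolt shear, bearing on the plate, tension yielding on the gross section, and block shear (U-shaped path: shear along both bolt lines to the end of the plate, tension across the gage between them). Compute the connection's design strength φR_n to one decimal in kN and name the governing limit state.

430.9 kN (gross-section yield governs)

Bolt shear: A_b = π(22)²/4 = 380.13 mm². φR_n = 0.75 × 579 × 380.13 × 8 × 1 = 1320.6 kN.
Bearing (6 mm plate, F_u = 450 MPa): end bolts L_c = 45 − 24/2 = 33, R_n = min(1.2×33×6×450, 2.4×22×6×450) = 106.92 kN/bolt; interior L_c = 86 − 24 = 62, R_n = 142.56 kN/bolt. φR_n = 0.75 × (2×106.92 + 6×142.56) = 801.9 kN.
Tension yield (gross): A_g = 228×6 = 1368 mm². φR_n = 0.90 × 350 × 1368 = 430.9 kN.
Block shear: shear path 2×[45+3×86] = 2×303 mm, A_gv = 3636, A_nv = 2×(303 − 3.5×26)×6 = 2544 mm²; tension across gage: (55 − 1×26)×6 = 174 mm². R_n = min(0.6×450×2544, 0.6×350×3636) + 1.0×450×174 = min(686.88, 763.56) + 78.3 = 765.18 kN. φR_n = 0.75 × 765.18 = 573.9 kN.
Governing: min(1320.6, 801.9, 430.9, 573.9) = 430.9 kN → gross-section yield.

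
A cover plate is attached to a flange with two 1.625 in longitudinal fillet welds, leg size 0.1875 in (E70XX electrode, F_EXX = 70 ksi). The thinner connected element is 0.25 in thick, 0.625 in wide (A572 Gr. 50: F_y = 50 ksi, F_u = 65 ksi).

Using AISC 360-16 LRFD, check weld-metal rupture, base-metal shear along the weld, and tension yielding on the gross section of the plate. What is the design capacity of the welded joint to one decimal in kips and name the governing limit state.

Weld metal: throat = 0.707×0.1875 = 0.13256 in, L = 2×1.625 = 3.25 in. φR_n = 0.75 × 0.6 × 70 × 0.13256 × 3.25 = 13.6 kips.
Base metal shear (0.25 in plate): yield φR_n = 1.0×0.6×50×0.25×3.25 = 24.4 kips; rupture φR_n = 0.75×0.6×65×0.25×3.25 = 23.8 kips; take 23.8 kips (rupture).
Tension yield (gross): A_g = 0.625×0.25 = 0.15625 in². φR_n = 0.90 × 50 × 0.15625 = 7.0 kips.
Governing: min(13.6, 23.8, 7.0) = 7.0 kips → gross-section yield.

7.0 kips (gross-section yield governs)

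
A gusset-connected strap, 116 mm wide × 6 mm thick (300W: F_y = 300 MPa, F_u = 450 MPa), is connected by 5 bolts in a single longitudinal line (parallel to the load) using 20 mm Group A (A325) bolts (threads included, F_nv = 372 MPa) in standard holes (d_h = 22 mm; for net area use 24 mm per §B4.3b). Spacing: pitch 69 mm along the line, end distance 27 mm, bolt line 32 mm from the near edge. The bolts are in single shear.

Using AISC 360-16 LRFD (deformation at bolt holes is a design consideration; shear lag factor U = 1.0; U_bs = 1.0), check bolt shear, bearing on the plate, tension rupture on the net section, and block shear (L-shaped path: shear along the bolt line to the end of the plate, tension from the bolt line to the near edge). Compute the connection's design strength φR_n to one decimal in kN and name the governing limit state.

Bolt shear: A_b = π(20)²/4 = 314.16 mm². φR_n = 0.75 × 372 × 314.16 × 5 × 1 = 438.3 kN.
Bearing (6 mm plate, F_u = 450 MPa): end bolts L_c = 27 − 22/2 = 16, R_n = min(1.2×16×6×450, 2.4×20×6×450) = 51.84 kN/bolt; interior L_c = 69 − 22 = 47, R_n = 129.6 kN/bolt. φR_n = 0.75 × (1×51.84 + 4×129.6) = 427.7 kN.
Tension rupture (net): A_n = (116 − 1×24)×6 = 552 mm² (U = 1.0, A_e = A_n). φR_n = 0.75 × 450 × 552 = 186.3 kN.
Block shear: shear path 1×[27+4×69] = 1×303 mm, A_gv = 1818, A_nv = 1×(303 − 4.5×24)×6 = 1170 mm²; tension to near edge: (32 − 0.5×24)×6 = 120 mm². R_n = min(0.6×450×1170, 0.6×300×1818) + 1.0×450×120 = min(315.9, 327.24) + 54 = 369.9 kN. φR_n = 0.75 × 369.9 = 277.4 kN.
Governing: min(438.3, 427.7, 186.3, 277.4) = 186.3 kN → net-section rupture.

186.3 kN (net-section rupture governs)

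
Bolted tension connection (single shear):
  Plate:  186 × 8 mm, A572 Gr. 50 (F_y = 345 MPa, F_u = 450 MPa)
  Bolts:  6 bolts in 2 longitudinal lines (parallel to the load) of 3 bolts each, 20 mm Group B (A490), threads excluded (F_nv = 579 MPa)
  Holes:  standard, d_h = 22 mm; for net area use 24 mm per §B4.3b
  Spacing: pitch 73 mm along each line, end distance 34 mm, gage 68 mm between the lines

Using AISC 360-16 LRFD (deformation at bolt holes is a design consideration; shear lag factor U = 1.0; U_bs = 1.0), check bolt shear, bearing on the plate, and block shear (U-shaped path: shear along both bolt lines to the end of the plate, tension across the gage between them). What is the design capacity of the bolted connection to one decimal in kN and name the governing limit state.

Bolt shear: A_b = π(20)²/4 = 314.16 mm². φR_n = 0.75 × 579 × 314.16 × 6 × 1 = 818.5 kN.
Bearing (8 mm plate, F_u = 450 MPa): end bolts L_c = 34 − 22/2 = 23, R_n = min(1.2×23×8×450, 2.4×20×8×450) = 99.36 kN/bolt; interior L_c = 73 − 22 = 51, R_n = 172.8 kN/bolt. φR_n = 0.75 × (2×99.36 + 4×172.8) = 667.4 kN.
Block shear: shear path 2×[34+2×73] = 2×180 mm, A_gv = 2880, A_nv = 2×(180 − 2.5×24)×8 = 1920 mm²; tension across gage: (68 − 1×24)×8 = 352 mm². R_n = min(0.6×450×1920, 0.6×345×2880) + 1.0×450×352 = min(518.4, 596.16) + 158.4 = 676.8 kN. φR_n = 0.75 × 676.8 = 507.6 kN.
Governing: min(818.5, 667.4, 507.6) = 507.6 kN → block shear.

507.6 kN (block shear governs)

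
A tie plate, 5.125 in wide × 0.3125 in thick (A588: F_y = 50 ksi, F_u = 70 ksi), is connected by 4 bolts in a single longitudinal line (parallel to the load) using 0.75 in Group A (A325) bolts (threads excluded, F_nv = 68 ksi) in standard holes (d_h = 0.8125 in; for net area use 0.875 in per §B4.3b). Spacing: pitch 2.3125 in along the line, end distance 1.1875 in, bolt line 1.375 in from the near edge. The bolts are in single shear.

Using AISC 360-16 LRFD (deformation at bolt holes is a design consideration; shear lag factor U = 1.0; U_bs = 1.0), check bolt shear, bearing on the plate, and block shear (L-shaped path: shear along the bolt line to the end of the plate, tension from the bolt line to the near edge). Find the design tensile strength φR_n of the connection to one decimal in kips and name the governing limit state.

Bolt shear: A_b = π(0.75)²/4 = 0.44179 in². φR_n = 0.75 × 68 × 0.44179 × 4 × 1 = 90.1 kips.
Bearing (0.3125 in plate, F_u = 70 ksi): end bolts L_c = 1.1875 − 0.8125/2 = 0.78125, R_n = min(1.2×0.78125×0.3125×70, 2.4×0.75×0.3125×70) = 20.508 kips/bolt; interior L_c = 2.3125 − 0.8125 = 1.5, R_n = 39.375 kips/bolt. φR_n = 0.75 × (1×20.508 + 3×39.375) = 104.0 kips.
Block shear: shear path 1×[1.1875+3×2.3125] = 1×8.125 in, A_gv = 2.5391, A_nv = 1×(8.125 − 3.5×0.875)×0.3125 = 1.582 in²; tension to near edge: (1.375 − 0.5×0.875)×0.3125 = 0.29297 in². R_n = min(0.6×70×1.582, 0.6×50×2.5391) + 1.0×70×0.29297 = min(66.444, 76.173) + 20.508 = 86.952 kips. φR_n = 0.75 × 86.952 = 65.2 kips.
Governing: min(90.1, 104.0, 65.2) = 65.2 kips → block shear.

65.2 kips (block shear governs)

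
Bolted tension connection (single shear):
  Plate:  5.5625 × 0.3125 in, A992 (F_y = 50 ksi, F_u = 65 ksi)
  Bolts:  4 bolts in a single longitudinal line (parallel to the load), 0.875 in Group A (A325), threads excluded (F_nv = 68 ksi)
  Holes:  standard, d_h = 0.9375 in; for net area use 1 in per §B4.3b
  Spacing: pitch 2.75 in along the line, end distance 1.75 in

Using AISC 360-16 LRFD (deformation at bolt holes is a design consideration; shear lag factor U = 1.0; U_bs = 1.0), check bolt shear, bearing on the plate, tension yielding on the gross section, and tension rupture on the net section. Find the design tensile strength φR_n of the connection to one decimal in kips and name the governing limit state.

69.5 kips (net-section rupture governs)

Bolt shear: A_b = π(0.875)²/4 = 0.60132 in². φR_n = 0.75 × 68 × 0.60132 × 4 × 1 = 122.7 kips.
Bearing (0.3125 in plate, F_u = 65 ksi): end bolts L_c = 1.75 − 0.9375/2 = 1.28125, R_n = min(1.2×1.28125×0.3125×65, 2.4×0.875×0.3125×65) = 31.23 kips/bolt; interior L_c = 2.75 − 0.9375 = 1.8125, R_n = 42.656 kips/bolt. φR_n = 0.75 × (1×31.23 + 3×42.656) = 119.4 kips.
Tension yield (gross): A_g = 5.5625×0.3125 = 1.7383 in². φR_n = 0.90 × 50 × 1.7383 = 78.2 kips.
Tension rupture (net): A_n = (5.5625 − 1×1)×0.3125 = 1.4258 in² (U = 1.0, A_e = A_n). φR_n = 0.75 × 65 × 1.4258 = 69.5 kips.
Governing: min(122.7, 119.4, 78.2, 69.5) = 69.5 kips → net-section rupture.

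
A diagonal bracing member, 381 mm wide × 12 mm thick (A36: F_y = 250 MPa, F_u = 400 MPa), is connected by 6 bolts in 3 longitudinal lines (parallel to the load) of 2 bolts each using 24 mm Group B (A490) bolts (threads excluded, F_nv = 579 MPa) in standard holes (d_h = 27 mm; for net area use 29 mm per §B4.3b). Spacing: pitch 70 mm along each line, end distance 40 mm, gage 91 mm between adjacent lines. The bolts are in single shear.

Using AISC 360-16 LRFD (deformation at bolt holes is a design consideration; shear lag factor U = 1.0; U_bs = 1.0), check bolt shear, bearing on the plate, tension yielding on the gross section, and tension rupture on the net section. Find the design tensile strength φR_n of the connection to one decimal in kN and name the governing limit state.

900.7 kN (bearing governs)

Bolt shear: A_b = π(24)²/4 = 452.39 mm². φR_n = 0.75 × 579 × 452.39 × 6 × 1 = 1178.7 kN.
Bearing (12 mm plate, F_u = 400 MPa): end bolts L_c = 40 − 27/2 = 26.5, R_n = min(1.2×26.5×12×400, 2.4×24×12×400) = 152.64 kN/bolt; interior L_c = 70 − 27 = 43, R_n = 247.68 kN/bolt. φR_n = 0.75 × (3×152.64 + 3×247.68) = 900.7 kN.
Tension yield (gross): A_g = 381×12 = 4572 mm². φR_n = 0.90 × 250 × 4572 = 1028.7 kN.
Tension rupture (net): A_n = (381 − 3×29)×12 = 3528 mm² (U = 1.0, A_e = A_n). φR_n = 0.75 × 400 × 3528 = 1058.4 kN.
Governing: min(1178.7, 900.7, 1028.7, 1058.4) = 900.7 kN → bearing.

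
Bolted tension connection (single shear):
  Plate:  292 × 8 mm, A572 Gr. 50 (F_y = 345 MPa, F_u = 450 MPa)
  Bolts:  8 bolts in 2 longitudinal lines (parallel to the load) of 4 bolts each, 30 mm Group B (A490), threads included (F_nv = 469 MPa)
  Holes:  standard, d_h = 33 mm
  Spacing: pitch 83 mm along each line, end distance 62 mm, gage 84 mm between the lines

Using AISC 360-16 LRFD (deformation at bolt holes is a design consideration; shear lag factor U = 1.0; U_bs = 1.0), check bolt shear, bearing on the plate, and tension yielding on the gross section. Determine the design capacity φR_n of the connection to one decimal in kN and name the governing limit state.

Bolt shear: A_b = π(30)²/4 = 706.86 mm². φR_n = 0.75 × 469 × 706.86 × 8 × 1 = 1989.1 kN.
Bearing (8 mm plate, F_u = 450 MPa): end bolts L_c = 62 − 33/2 = 45.5, R_n = min(1.2×45.5×8×450, 2.4×30×8×450) = 196.56 kN/bolt; interior L_c = 83 − 33 = 50, R_n = 216 kN/bolt. φR_n = 0.75 × (2×196.56 + 6×216) = 1266.8 kN.
Tension yield (gross): A_g = 292×8 = 2336 mm². φR_n = 0.90 × 345 × 2336 = 725.3 kN.
Governing: min(1989.1, 1266.8, 725.3) = 725.3 kN → gross-section yield.

725.3 kN (gross-section yield governs)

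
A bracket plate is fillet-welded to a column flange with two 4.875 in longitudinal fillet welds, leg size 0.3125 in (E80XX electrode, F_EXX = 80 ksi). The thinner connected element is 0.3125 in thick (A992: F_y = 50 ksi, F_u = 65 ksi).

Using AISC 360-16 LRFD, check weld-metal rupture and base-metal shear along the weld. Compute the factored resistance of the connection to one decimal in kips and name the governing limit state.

77.5 kips (weld metal governs)

Weld metal: throat = 0.707×0.3125 = 0.22094 in, L = 2×4.875 = 9.75 in. φR_n = 0.75 × 0.6 × 80 × 0.22094 × 9.75 = 77.5 kips.
Base metal shear (0.3125 in plate): yield φR_n = 1.0×0.6×50×0.3125×9.75 = 91.4 kips; rupture φR_n = 0.75×0.6×65×0.3125×9.75 = 89.1 kips; take 89.1 kips (rupture).
Governing: min(77.5, 89.1) = 77.5 kips → weld metal.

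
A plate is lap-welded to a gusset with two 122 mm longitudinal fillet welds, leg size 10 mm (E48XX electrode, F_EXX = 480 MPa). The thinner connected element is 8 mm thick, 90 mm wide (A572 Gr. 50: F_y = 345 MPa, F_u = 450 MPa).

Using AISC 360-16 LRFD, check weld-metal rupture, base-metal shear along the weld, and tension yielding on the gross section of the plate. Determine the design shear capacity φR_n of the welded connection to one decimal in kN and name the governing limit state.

223.6 kN (gross-section yield governs)

Weld metal: throat = 0.707×10 = 7.07 mm, L = 2×122 = 244 mm. φR_n = 0.75 × 0.6 × 480 × 7.07 × 244 = 372.6 kN.
Base metal shear (8 mm plate): yield φR_n = 1.0×0.6×345×8×244 = 404.1 kN; rupture φR_n = 0.75×0.6×450×8×244 = 395.3 kN; take 395.3 kN (rupture).
Tension yield (gross): A_g = 90×8 = 720 mm². φR_n = 0.90 × 345 × 720 = 223.6 kN.
Governing: min(372.6, 395.3, 223.6) = 223.6 kN → gross-section yield.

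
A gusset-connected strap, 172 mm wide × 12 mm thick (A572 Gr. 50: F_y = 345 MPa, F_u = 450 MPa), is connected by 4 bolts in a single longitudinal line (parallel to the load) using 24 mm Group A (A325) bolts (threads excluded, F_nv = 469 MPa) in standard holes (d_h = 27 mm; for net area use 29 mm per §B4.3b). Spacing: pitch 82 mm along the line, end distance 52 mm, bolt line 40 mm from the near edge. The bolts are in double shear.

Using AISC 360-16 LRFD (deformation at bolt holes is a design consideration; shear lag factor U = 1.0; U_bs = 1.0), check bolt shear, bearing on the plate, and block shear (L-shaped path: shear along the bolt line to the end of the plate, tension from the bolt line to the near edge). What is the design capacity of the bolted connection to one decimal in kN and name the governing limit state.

580.8 kN (block shear governs)

Bolt shear: A_b = π(24)²/4 = 452.39 mm². φR_n = 0.75 × 469 × 452.39 × 4 × 2 = 1273.0 kN.
Bearing (12 mm plate, F_u = 450 MPa): end bolts L_c = 52 − 27/2 = 38.5, R_n = min(1.2×38.5×12×450, 2.4×24×12×450) = 249.48 kN/bolt; interior L_c = 82 − 27 = 55, R_n = 311.04 kN/bolt. φR_n = 0.75 × (1×249.48 + 3×311.04) = 887.0 kN.
Block shear: shear path 1×[52+3×82] = 1×298 mm, A_gv = 3576, A_nv = 1×(298 − 3.5×29)×12 = 2358 mm²; tension to near edge: (40 − 0.5×29)×12 = 306 mm². R_n = min(0.6×450×2358, 0.6×345×3576) + 1.0×450×306 = min(636.66, 740.23) + 137.7 = 774.36 kN. φR_n = 0.75 × 774.36 = 580.8 kN.
Governing: min(1273.0, 887.0, 580.8) = 580.8 kN → block shear.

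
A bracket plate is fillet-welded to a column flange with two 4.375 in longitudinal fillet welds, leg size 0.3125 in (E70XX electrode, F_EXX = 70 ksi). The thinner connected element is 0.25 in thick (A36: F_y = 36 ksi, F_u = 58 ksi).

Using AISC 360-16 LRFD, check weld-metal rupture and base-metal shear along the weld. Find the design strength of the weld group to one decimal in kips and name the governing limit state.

47.3 kips (base-metal shear governs)

Weld metal: throat = 0.707×0.3125 = 0.22094 in, L = 2×4.375 = 8.75 in. φR_n = 0.75 × 0.6 × 70 × 0.22094 × 8.75 = 60.9 kips.
Base metal shear (0.25 in plate): yield φR_n = 1.0×0.6×36×0.25×8.75 = 47.3 kips; rupture φR_n = 0.75×0.6×58×0.25×8.75 = 57.1 kips; take 47.3 kips (yield).
Governing: min(60.9, 47.3) = 47.3 kips → base-metal shear.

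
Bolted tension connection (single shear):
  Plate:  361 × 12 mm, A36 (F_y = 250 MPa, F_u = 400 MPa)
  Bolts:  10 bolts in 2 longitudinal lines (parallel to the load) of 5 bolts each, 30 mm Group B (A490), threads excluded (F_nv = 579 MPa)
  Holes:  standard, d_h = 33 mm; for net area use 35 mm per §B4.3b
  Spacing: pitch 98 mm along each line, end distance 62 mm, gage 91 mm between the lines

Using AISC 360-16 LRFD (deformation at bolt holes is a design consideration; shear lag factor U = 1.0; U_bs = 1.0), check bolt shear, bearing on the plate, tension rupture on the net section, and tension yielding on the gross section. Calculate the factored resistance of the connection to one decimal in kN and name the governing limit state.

Bolt shear: A_b = π(30)²/4 = 706.86 mm². φR_n = 0.75 × 579 × 706.86 × 10 × 1 = 3069.5 kN.
Bearing (12 mm plate, F_u = 400 MPa): end bolts L_c = 62 − 33/2 = 45.5, R_n = min(1.2×45.5×12×400, 2.4×30×12×400) = 262.08 kN/bolt; interior L_c = 98 − 33 = 65, R_n = 345.6 kN/bolt. φR_n = 0.75 × (2×262.08 + 8×345.6) = 2466.7 kN.
Tension rupture (net): A_n = (361 − 2×35)×12 = 3492 mm² (U = 1.0, A_e = A_n). φR_n = 0.75 × 400 × 3492 = 1047.6 kN.
Tension yield (gross): A_g = 361×12 = 4332 mm². φR_n = 0.90 × 250 × 4332 = 974.7 kN.
Governing: min(3069.5, 2466.7, 1047.6, 974.7) = 974.7 kN → gross-section yield.

974.7 kN (gross-section yield governs)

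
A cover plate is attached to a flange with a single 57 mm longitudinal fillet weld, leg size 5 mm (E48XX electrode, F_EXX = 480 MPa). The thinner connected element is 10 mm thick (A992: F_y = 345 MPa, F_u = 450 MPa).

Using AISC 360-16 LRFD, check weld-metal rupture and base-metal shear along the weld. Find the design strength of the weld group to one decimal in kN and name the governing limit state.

43.5 kN (weld metal governs)

Weld metal: throat = 0.707×5 = 3.535 mm, L = 57 mm. φR_n = 0.75 × 0.6 × 480 × 3.535 × 57 = 43.5 kN.
Base metal shear (10 mm plate): yield φR_n = 1.0×0.6×345×10×57 = 118.0 kN; rupture φR_n = 0.75×0.6×450×10×57 = 115.4 kN; take 115.4 kN (rupture).
Governing: min(43.5, 115.4) = 43.5 kN → weld metal.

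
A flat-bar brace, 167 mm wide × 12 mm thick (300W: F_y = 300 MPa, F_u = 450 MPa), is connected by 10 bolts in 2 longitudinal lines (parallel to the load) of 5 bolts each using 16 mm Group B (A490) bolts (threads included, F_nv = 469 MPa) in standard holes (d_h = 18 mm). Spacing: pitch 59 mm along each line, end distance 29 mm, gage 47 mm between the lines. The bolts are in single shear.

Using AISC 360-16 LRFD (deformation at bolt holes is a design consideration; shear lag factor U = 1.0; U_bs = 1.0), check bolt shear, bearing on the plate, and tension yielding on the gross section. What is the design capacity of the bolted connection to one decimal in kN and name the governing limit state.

Bolt shear: A_b = π(16)²/4 = 201.06 mm². φR_n = 0.75 × 469 × 201.06 × 10 × 1 = 707.2 kN.
Bearing (12 mm plate, F_u = 450 MPa): end bolts L_c = 29 − 18/2 = 20, R_n = min(1.2×20×12×450, 2.4×16×12×450) = 129.6 kN/bolt; interior L_c = 59 − 18 = 41, R_n = 207.36 kN/bolt. φR_n = 0.75 × (2×129.6 + 8×207.36) = 1438.6 kN.
Tension yield (gross): A_g = 167×12 = 2004 mm². φR_n = 0.90 × 300 × 2004 = 541.1 kN.
Governing: min(707.2, 1438.6, 541.1) = 541.1 kN → gross-section yield.

541.1 kN (gross-section yield governs)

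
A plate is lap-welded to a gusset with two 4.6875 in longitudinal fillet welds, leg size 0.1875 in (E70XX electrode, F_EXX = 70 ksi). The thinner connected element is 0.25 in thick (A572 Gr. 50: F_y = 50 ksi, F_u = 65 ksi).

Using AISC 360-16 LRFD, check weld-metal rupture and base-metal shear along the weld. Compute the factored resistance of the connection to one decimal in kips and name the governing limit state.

39.1 kips (weld metal governs)

Weld metal: throat = 0.707×0.1875 = 0.13256 in, L = 2×4.6875 = 9.375 in. φR_n = 0.75 × 0.6 × 70 × 0.13256 × 9.375 = 39.1 kips.
Base metal shear (0.25 in plate): yield φR_n = 1.0×0.6×50×0.25×9.375 = 70.3 kips; rupture φR_n = 0.75×0.6×65×0.25×9.375 = 68.6 kips; take 68.6 kips (rupture).
Governing: min(39.1, 68.6) = 39.1 kips → weld metal.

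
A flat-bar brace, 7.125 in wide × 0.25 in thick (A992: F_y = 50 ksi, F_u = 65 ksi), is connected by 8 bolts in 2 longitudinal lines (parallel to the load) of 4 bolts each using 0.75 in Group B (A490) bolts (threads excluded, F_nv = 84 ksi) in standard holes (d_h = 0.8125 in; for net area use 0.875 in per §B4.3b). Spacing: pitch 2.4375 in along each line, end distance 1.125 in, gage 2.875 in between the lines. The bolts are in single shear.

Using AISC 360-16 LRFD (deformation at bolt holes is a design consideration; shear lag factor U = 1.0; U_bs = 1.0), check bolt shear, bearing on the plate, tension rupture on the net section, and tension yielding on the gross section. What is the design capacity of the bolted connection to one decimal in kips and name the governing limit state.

65.5 kips (net-section rupture governs)

Bolt shear: A_b = π(0.75)²/4 = 0.44179 in². φR_n = 0.75 × 84 × 0.44179 × 8 × 1 = 222.7 kips.
Bearing (0.25 in plate, F_u = 65 ksi): end bolts L_c = 1.125 − 0.8125/2 = 0.71875, R_n = min(1.2×0.71875×0.25×65, 2.4×0.75×0.25×65) = 14.016 kips/bolt; interior L_c = 2.4375 − 0.8125 = 1.625, R_n = 29.25 kips/bolt. φR_n = 0.75 × (2×14.016 + 6×29.25) = 152.6 kips.
Tension rupture (net): A_n = (7.125 − 2×0.875)×0.25 = 1.3438 in² (U = 1.0, A_e = A_n). φR_n = 0.75 × 65 × 1.3438 = 65.5 kips.
Tension yield (gross): A_g = 7.125×0.25 = 1.7813 in². φR_n = 0.90 × 50 × 1.7813 = 80.2 kips.
Governing: min(222.7, 152.6, 65.5, 80.2) = 65.5 kips → net-section rupture.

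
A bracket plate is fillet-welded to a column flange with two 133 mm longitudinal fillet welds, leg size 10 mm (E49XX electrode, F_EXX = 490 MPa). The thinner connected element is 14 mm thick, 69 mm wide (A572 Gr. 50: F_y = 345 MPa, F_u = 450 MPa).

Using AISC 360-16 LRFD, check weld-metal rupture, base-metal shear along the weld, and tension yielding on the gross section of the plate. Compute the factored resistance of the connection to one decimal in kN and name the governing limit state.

Weld metal: throat = 0.707×10 = 7.07 mm, L = 2×133 = 266 mm. φR_n = 0.75 × 0.6 × 490 × 7.07 × 266 = 414.7 kN.
Base metal shear (14 mm plate): yield φR_n = 1.0×0.6×345×14×266 = 770.9 kN; rupture φR_n = 0.75×0.6×450×14×266 = 754.1 kN; take 754.1 kN (rupture).
Tension yield (gross): A_g = 69×14 = 966 mm². φR_n = 0.90 × 345 × 966 = 299.9 kN.
Governing: min(414.7, 754.1, 299.9) = 299.9 kN → gross-section yield.

299.9 kN (gross-section yield governs)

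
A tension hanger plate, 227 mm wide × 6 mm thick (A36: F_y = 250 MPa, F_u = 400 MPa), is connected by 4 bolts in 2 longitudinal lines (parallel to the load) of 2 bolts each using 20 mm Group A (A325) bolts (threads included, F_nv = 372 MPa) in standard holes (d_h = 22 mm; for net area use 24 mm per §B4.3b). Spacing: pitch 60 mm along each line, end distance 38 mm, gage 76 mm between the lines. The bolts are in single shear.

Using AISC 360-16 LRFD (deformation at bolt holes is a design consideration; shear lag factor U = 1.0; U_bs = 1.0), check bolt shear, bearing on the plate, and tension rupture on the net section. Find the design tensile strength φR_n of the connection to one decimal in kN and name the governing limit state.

Bolt shear: A_b = π(20)²/4 = 314.16 mm². φR_n = 0.75 × 372 × 314.16 × 4 × 1 = 350.6 kN.
Bearing (6 mm plate, F_u = 400 MPa): end bolts L_c = 38 − 22/2 = 27, R_n = min(1.2×27×6×400, 2.4×20×6×400) = 77.76 kN/bolt; interior L_c = 60 − 22 = 38, R_n = 109.44 kN/bolt. φR_n = 0.75 × (2×77.76 + 2×109.44) = 280.8 kN.
Tension rupture (net): A_n = (227 − 2×24)×6 = 1074 mm² (U = 1.0, A_e = A_n). φR_n = 0.75 × 400 × 1074 = 322.2 kN.
Governing: min(350.6, 280.8, 322.2) = 280.8 kN → bearing.

280.8 kN (bearing governs)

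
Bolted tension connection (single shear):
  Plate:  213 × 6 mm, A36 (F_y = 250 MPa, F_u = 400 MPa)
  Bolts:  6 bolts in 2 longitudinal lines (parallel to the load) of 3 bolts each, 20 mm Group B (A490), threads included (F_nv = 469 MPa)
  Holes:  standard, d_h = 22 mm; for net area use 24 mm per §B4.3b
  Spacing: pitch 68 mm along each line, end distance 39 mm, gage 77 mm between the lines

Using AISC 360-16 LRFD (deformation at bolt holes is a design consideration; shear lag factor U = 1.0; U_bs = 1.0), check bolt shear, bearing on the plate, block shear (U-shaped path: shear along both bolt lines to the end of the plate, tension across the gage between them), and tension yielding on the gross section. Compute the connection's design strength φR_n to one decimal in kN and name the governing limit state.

Bolt shear: A_b = π(20)²/4 = 314.16 mm². φR_n = 0.75 × 469 × 314.16 × 6 × 1 = 663.0 kN.
Bearing (6 mm plate, F_u = 400 MPa): end bolts L_c = 39 − 22/2 = 28, R_n = min(1.2×28×6×400, 2.4×20×6×400) = 80.64 kN/bolt; interior L_c = 68 − 22 = 46, R_n = 115.2 kN/bolt. φR_n = 0.75 × (2×80.64 + 4×115.2) = 466.6 kN.
Block shear: shear path 2×[39+2×68] = 2×175 mm, A_gv = 2100, A_nv = 2×(175 − 2.5×24)×6 = 1380 mm²; tension across gage: (77 − 1×24)×6 = 318 mm². R_n = min(0.6×400×1380, 0.6×250×2100) + 1.0×400×318 = min(331.2, 315) + 127.2 = 442.2 kN. φR_n = 0.75 × 442.2 = 331.7 kN.
Tension yield (gross): A_g = 213×6 = 1278 mm². φR_n = 0.90 × 250 × 1278 = 287.6 kN.
Governing: min(663.0, 466.6, 331.7, 287.6) = 287.6 kN → gross-section yield.

287.6 kN (gross-section yield governs)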